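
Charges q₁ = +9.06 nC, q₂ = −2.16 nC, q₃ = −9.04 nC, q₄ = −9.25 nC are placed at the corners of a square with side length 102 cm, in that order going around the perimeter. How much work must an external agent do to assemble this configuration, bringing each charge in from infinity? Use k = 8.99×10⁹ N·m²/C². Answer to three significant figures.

-3.88×10⁻⁷ J

The work to assemble the configuration equals its total potential energy, U = Σ kqᵢqⱼ/rᵢⱼ over all pairs.
The four side pairs have separation 1.02 m and the two diagonal pairs 1.44 m.
Summing all 6 pair terms gives U = -3.88×10⁻⁷ J.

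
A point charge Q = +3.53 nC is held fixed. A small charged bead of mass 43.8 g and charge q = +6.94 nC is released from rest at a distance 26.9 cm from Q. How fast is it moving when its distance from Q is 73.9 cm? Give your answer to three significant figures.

4.88×10⁻³ m/s

Only the electrostatic force acts, so mechanical energy is conserved: ½mv² = U₁ − U₂ = kQq(1/r₁ − 1/r₂).
U₁ − U₂ = (8.99×10⁹ N·m²/C²)(3.53×10⁻⁹ C)(6.94×10⁻⁹ C)(1/0.269 − 1/0.739) = 5.21×10⁻⁷ J.
v = √(2·5.21×10⁻⁷/0.0438) = 4.88×10⁻³ m/s.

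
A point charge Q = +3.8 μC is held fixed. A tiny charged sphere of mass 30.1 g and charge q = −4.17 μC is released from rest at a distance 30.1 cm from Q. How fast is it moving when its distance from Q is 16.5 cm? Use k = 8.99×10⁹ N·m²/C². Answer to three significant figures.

5.09 m/s

Only the electrostatic force acts, so mechanical energy is conserved: ½mv² = U₁ − U₂ = kQq(1/r₁ − 1/r₂).
U₁ − U₂ = (8.99×10⁹ N·m²/C²)(3.80×10⁻⁶ C)(-4.17×10⁻⁶ C)(1/0.301 − 1/0.165) = 0.390 J.
v = √(2·0.390/0.0301) = 5.09 m/s.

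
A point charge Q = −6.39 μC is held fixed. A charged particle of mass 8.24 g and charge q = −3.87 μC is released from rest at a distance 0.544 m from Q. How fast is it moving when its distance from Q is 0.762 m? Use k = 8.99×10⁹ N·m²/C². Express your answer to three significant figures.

Only the electrostatic force acts, so mechanical energy is conserved: ½mv² = U₁ − U₂ = kQq(1/r₁ − 1/r₂).
U₁ − U₂ = (8.99×10⁹ N·m²/C²)(-6.39×10⁻⁶ C)(-3.87×10⁻⁶ C)(1/0.544 − 1/0.762) = 0.117 J.
v = √(2·0.117/8.24×10⁻³) = 5.33 m/s.

5.33 m/s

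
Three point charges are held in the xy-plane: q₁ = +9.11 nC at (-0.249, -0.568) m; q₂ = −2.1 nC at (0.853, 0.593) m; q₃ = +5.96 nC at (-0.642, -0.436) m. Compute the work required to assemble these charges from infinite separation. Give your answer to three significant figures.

1.01×10⁻⁶ J

The work to assemble the configuration equals its total potential energy, U = Σ kqᵢqⱼ/rᵢⱼ over all pairs.
Pair separations: r₁₂ = 1.60 m, r₁₃ = 0.415 m, r₂₃ = 1.81 m.
U = (-1.07×10⁻⁷) + (1.18×10⁻⁶) + (-6.20×10⁻⁸) = 1.01×10⁻⁶ J.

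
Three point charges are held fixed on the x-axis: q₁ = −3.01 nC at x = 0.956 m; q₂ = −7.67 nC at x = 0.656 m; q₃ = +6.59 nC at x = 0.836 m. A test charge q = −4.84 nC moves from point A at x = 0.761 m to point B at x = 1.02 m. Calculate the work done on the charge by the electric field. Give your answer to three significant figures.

The work done by the electric force is W_field = −ΔU = −q(V_B − V_A) = q(V_A − V_B).
At A: distances to the source charges are 0.195 m, 0.105 m, 0.0750 m; V_A = Σ kqᵢ/rᵢ = -5.55 V.
At B: distances to the source charges are 0.0640 m, 0.364 m, 0.184 m; V_B = Σ kqᵢ/rᵢ = -290 V.
ΔV = V_B − V_A = -285 V.
W_field = −qΔV = −(-4.84×10⁻⁹ C)(-285 V) = -1.38×10⁻⁶ J.

-1.38×10⁻⁶ J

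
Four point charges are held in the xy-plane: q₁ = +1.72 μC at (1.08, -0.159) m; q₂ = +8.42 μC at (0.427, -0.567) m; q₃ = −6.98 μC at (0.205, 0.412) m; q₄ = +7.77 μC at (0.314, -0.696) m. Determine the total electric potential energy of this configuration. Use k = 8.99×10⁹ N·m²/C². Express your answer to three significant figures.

2.66 J

The assembly work is the sum of pairwise potential energies, U = Σ_{i<j} kqᵢqⱼ/rᵢⱼ.
Pair separations: r₁₂ = 0.770 m, r₁₃ = 1.04 m, r₁₄ = 0.935 m, r₂₃ = 1.00 m, r₂₄ = 0.171 m, r₃₄ = 1.11 m.
Summing all 6 pair terms gives U = 2.66 J.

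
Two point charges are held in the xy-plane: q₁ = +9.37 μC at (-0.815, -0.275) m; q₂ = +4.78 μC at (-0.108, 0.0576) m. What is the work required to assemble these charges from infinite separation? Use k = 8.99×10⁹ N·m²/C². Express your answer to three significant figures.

The assembly work is the sum of pairwise potential energies, U = Σ_{i<j} kqᵢqⱼ/rᵢⱼ.
Pair separations: r₁₂ = 0.781 m.
U = (0.515) = 0.515 J.

0.515 J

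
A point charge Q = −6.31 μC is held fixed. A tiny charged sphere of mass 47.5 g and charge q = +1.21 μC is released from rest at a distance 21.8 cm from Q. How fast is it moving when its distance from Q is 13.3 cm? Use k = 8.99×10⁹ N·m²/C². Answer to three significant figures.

2.91 m/s

Only the electrostatic force acts, so mechanical energy is conserved: ½mv² = U₁ − U₂ = kQq(1/r₁ − 1/r₂).
U₁ − U₂ = (8.99×10⁹ N·m²/C²)(-6.31×10⁻⁶ C)(1.21×10⁻⁶ C)(1/0.218 − 1/0.133) = 0.201 J.
v = √(2·0.201/0.0475) = 2.91 m/s.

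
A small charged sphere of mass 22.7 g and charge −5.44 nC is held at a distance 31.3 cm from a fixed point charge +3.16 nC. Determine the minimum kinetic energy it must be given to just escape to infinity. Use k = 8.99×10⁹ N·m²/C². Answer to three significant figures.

4.94×10⁻⁷ J

To just escape, total mechanical energy must reach zero at infinity: ½mv²_min + U = 0, so ½mv²_min = −U = |kQq|/r.
|U| = |kQq|/r = (8.99×10⁹ N·m²/C²)(3.16×10⁻⁹)(5.44×10⁻⁹)/(0.313) = 4.94×10⁻⁷ J.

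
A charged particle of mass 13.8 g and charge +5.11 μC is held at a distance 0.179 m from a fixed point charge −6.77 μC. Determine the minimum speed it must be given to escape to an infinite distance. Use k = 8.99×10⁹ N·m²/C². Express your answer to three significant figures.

15.9 m/s

To just escape, total mechanical energy must reach zero at infinity: ½mv²_min + U = 0, so ½mv²_min = −U = |kQq|/r.
|U| = |kQq|/r = (8.99×10⁹ N·m²/C²)(6.77×10⁻⁶)(5.11×10⁻⁶)/(0.179) = 1.74 J.
v_min = √(2|U|/m) = √(2·1.74/0.0138) = 15.9 m/s.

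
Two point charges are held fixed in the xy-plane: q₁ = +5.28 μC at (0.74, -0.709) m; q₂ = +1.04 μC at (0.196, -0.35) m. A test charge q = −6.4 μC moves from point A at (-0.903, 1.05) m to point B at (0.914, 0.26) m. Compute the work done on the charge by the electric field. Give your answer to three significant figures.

0.212 J

The work done by the electric force is W_field = −ΔU = −q(V_B − V_A) = q(V_A − V_B).
At A: distances to the source charges are 2.41 m, 1.78 m; V_A = Σ kqᵢ/rᵢ = 2.50×10⁴ V.
At B: distances to the source charges are 0.984 m, 0.942 m; V_B = Σ kqᵢ/rᵢ = 5.81×10⁴ V.
ΔV = V_B − V_A = 3.32×10⁴ V.
W_field = −qΔV = −(-6.40×10⁻⁶ C)(3.32×10⁴ V) = 0.212 J.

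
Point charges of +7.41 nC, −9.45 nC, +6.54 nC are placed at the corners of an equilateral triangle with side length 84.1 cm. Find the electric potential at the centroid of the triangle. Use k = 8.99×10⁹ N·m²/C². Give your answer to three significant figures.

The total potential is the scalar sum of each charge's contribution, V = Σ kqᵢ/rᵢ.
The distance from each vertex to the centroid is a/√3 = 0.486 m.
V = k[(7.41×10⁻⁹)/(0.486) + (-9.45×10⁻⁹)/(0.486) + (6.54×10⁻⁹)/(0.486)] = 83.3 V.

83.3 V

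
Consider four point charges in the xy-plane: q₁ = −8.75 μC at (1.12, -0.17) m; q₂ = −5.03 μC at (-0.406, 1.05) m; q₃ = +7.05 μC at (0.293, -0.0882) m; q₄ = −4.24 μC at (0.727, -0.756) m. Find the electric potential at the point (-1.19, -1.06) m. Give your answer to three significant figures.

-3.58×10⁴ V

Electric potential is a scalar, so the contributions from each charge add algebraically: V = Σ kqᵢ/rᵢ.
Distances from the field point to each charge: r₁ = 2.48 m, r₂ = 2.25 m, r₃ = 1.77 m, r₄ = 1.94 m.
V = k[(-8.75×10⁻⁶)/(2.48) + (-5.03×10⁻⁶)/(2.25) + (7.05×10⁻⁶)/(1.77) + (-4.24×10⁻⁶)/(1.94)] = -3.58×10⁴ V.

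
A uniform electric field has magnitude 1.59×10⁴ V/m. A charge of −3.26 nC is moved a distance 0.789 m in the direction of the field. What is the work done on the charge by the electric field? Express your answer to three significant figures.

The potential change for a displacement 0.789 m in the direction of the field is ΔV = −Ed = -1.25×10⁴ V.
W_field = −qΔV = -4.09×10⁻⁵ J.

-4.09×10⁻⁵ J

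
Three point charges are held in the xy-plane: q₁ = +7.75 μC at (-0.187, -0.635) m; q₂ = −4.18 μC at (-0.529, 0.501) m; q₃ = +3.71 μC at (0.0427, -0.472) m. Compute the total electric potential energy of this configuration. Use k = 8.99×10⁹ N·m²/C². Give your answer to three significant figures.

The work to assemble the configuration equals its total potential energy, U = Σ kqᵢqⱼ/rᵢⱼ over all pairs.
Pair separations: r₁₂ = 1.19 m, r₁₃ = 0.282 m, r₂₃ = 1.13 m.
U = (-0.245) + (0.918) + (-0.124) = 0.549 J.

0.549 J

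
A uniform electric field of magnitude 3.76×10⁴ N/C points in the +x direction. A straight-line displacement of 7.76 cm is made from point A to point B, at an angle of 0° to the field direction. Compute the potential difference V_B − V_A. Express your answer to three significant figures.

-2920 V

Only the component of displacement along E changes the potential: ΔV = −E·d·cosθ.
ΔV = −(3.76×10⁴ V/m)(0.0776 m)cos0° = -2920 V.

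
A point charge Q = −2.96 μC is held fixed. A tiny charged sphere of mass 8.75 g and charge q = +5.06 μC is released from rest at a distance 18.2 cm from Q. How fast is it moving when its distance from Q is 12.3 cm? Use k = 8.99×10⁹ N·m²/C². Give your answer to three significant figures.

9.01 m/s

Only the electrostatic force acts, so mechanical energy is conserved: ½mv² = U₁ − U₂ = kQq(1/r₁ − 1/r₂).
U₁ − U₂ = (8.99×10⁹ N·m²/C²)(-2.96×10⁻⁶ C)(5.06×10⁻⁶ C)(1/0.182 − 1/0.123) = 0.355 J.
v = √(2·0.355/8.75×10⁻³) = 9.01 m/s.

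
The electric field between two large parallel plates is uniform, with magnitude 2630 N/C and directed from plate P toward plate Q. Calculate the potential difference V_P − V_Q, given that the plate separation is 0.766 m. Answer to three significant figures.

In a uniform field, potential decreases in the direction of E: ΔV = −E·d for a displacement d parallel to E.
Going from Q to P is a displacement of 0.766 m opposite to the field, so V_P − V_Q = +Ed = 2010 V.

2010 V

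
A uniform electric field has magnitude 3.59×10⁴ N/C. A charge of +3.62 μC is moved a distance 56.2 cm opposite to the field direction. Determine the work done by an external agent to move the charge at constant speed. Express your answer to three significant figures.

The potential change for a displacement 56.2 cm opposite to the field direction is ΔV = +Ed = 2.02×10⁴ V.
W_ext = qΔV = 0.0730 J.

0.0730 J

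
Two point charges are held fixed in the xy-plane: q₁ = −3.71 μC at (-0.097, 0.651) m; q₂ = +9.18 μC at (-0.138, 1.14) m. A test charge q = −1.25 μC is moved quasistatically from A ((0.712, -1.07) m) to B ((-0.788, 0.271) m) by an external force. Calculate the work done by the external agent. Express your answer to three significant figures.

For quasistatic motion the external work equals the change in potential energy: W_ext = qΔV = q(V_B − V_A).
At A: distances to the source charges are 1.90 m, 2.37 m; V_A = Σ kqᵢ/rᵢ = 1.73×10⁴ V.
At B: distances to the source charges are 0.789 m, 1.09 m; V_B = Σ kqᵢ/rᵢ = 3.38×10⁴ V.
ΔV = V_B − V_A = 1.64×10⁴ V.
W_ext = qΔV = (-1.25×10⁻⁶ C)(1.64×10⁴ V) = -0.0205 J.

-0.0205 J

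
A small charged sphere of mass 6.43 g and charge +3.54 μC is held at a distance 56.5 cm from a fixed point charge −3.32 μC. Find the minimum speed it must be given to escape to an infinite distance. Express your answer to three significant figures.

To just escape, total mechanical energy must reach zero at infinity: ½mv²_min + U = 0, so ½mv²_min = −U = |kQq|/r.
|U| = |kQq|/r = (8.99×10⁹ N·m²/C²)(3.32×10⁻⁶)(3.54×10⁻⁶)/(0.565) = 0.187 J.
v_min = √(2|U|/m) = √(2·0.187/6.43×10⁻³) = 7.63 m/s.

7.63 m/s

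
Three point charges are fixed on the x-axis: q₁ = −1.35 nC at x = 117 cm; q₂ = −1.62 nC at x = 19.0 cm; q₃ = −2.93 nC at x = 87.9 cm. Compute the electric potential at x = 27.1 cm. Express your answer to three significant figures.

Electric potential is a scalar, so the contributions from each charge add algebraically: V = Σ kqᵢ/rᵢ.
Distances from the field point to each charge: r₁ = 0.899 m, r₂ = 0.0810 m, r₃ = 0.608 m.
V = k[(-1.35×10⁻⁹)/(0.899) + (-1.62×10⁻⁹)/(0.0810) + (-2.93×10⁻⁹)/(0.608)] = -237 V.

-237 V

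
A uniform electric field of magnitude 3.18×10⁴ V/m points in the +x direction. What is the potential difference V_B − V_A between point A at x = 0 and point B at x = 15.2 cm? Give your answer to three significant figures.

-4830 V

In a uniform field, potential decreases in the direction of E: V_B − V_A = −E·Δx.
V_B − V_A = −(3.18×10⁴ V/m)(0.152 m) = -4830 V.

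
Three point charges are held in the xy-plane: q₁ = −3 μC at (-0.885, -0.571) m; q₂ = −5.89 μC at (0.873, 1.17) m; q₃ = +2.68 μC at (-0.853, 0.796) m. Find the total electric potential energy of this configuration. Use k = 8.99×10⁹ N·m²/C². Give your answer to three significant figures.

-0.0690 J

The work to assemble the configuration equals its total potential energy, U = Σ kqᵢqⱼ/rᵢⱼ over all pairs.
Pair separations: r₁₂ = 2.47 m, r₁₃ = 1.37 m, r₂₃ = 1.77 m.
U = (0.0642) + (-0.0529) + (-0.0804) = -0.0690 J.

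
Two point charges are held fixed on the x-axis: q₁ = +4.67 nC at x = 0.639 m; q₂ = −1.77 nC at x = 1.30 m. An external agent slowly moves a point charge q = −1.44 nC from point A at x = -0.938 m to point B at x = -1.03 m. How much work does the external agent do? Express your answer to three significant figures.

1.71×10⁻⁹ J

For quasistatic motion the external work equals the change in potential energy: W_ext = qΔV = q(V_B − V_A).
At A: distances to the source charges are 1.58 m, 2.24 m; V_A = Σ kqᵢ/rᵢ = 19.5 V.
At B: distances to the source charges are 1.67 m, 2.33 m; V_B = Σ kqᵢ/rᵢ = 18.3 V.
ΔV = V_B − V_A = -1.19 V.
W_ext = qΔV = (-1.44×10⁻⁹ C)(-1.19 V) = 1.71×10⁻⁹ J.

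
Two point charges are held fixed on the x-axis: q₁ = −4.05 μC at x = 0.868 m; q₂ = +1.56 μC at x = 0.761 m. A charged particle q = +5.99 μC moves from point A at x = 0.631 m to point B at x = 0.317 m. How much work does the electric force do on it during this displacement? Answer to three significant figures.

The work done by the electric force is W_field = −ΔU = −q(V_B − V_A) = q(V_A − V_B).
At A: distances to the source charges are 0.237 m, 0.130 m; V_A = Σ kqᵢ/rᵢ = -4.57×10⁴ V.
At B: distances to the source charges are 0.551 m, 0.444 m; V_B = Σ kqᵢ/rᵢ = -3.45×10⁴ V.
ΔV = V_B − V_A = 1.13×10⁴ V.
W_field = −qΔV = −(5.99×10⁻⁶ C)(1.13×10⁴ V) = -0.0674 J.

-0.0674 J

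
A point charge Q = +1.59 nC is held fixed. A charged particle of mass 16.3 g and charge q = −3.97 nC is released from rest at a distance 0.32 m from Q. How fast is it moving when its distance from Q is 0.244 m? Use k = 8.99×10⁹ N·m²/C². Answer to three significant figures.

2.60×10⁻³ m/s

Only the electrostatic force acts, so mechanical energy is conserved: ½mv² = U₁ − U₂ = kQq(1/r₁ − 1/r₂).
U₁ − U₂ = (8.99×10⁹ N·m²/C²)(1.59×10⁻⁹ C)(-3.97×10⁻⁹ C)(1/0.320 − 1/0.244) = 5.52×10⁻⁸ J.
v = √(2·5.52×10⁻⁸/0.0163) = 2.60×10⁻³ m/s.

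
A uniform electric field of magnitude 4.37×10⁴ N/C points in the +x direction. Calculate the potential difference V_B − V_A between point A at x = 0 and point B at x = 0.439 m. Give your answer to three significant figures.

In a uniform field, potential decreases in the direction of E: V_B − V_A = −E·Δx.
V_B − V_A = −(4.37×10⁴ V/m)(0.439 m) = -1.92×10⁴ V.

-1.92×10⁴ V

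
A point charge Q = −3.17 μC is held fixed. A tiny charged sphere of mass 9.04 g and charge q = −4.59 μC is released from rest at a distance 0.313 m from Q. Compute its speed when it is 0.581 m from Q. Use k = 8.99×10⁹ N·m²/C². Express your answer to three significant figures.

Only the electrostatic force acts, so mechanical energy is conserved: ½mv² = U₁ − U₂ = kQq(1/r₁ − 1/r₂).
U₁ − U₂ = (8.99×10⁹ N·m²/C²)(-3.17×10⁻⁶ C)(-4.59×10⁻⁶ C)(1/0.313 − 1/0.581) = 0.193 J.
v = √(2·0.193/9.04×10⁻³) = 6.53 m/s.

6.53 m/s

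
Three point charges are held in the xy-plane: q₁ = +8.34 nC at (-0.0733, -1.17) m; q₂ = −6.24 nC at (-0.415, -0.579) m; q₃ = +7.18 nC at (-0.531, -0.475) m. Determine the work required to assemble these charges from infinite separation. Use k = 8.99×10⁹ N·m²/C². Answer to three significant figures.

-2.62×10⁻⁶ J

The assembly work is the sum of pairwise potential energies, U = Σ_{i<j} kqᵢqⱼ/rᵢⱼ.
Pair separations: r₁₂ = 0.683 m, r₁₃ = 0.832 m, r₂₃ = 0.156 m.
U = (-6.85×10⁻⁷) + (6.47×10⁻⁷) + (-2.59×10⁻⁶) = -2.62×10⁻⁶ J.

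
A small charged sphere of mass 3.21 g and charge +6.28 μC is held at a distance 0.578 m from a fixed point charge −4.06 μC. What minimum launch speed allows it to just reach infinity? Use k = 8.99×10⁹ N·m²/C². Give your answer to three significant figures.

15.7 m/s

To just escape, total mechanical energy must reach zero at infinity: ½mv²_min + U = 0, so ½mv²_min = −U = |kQq|/r.
|U| = |kQq|/r = (8.99×10⁹ N·m²/C²)(4.06×10⁻⁶)(6.28×10⁻⁶)/(0.578) = 0.397 J.
v_min = √(2|U|/m) = √(2·0.397/3.21×10⁻³) = 15.7 m/s.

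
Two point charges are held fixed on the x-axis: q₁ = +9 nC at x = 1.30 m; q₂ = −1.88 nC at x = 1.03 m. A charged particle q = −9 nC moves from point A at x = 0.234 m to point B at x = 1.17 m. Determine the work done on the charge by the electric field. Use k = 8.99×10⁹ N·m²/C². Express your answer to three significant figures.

4.02×10⁻⁶ J

The work done by the electric force is W_field = −ΔU = −q(V_B − V_A) = q(V_A − V_B).
At A: distances to the source charges are 1.07 m, 0.796 m; V_A = Σ kqᵢ/rᵢ = 54.7 V.
At B: distances to the source charges are 0.130 m, 0.140 m; V_B = Σ kqᵢ/rᵢ = 502 V.
ΔV = V_B − V_A = 447 V.
W_field = −qΔV = −(-9.00×10⁻⁹ C)(447 V) = 4.02×10⁻⁶ J.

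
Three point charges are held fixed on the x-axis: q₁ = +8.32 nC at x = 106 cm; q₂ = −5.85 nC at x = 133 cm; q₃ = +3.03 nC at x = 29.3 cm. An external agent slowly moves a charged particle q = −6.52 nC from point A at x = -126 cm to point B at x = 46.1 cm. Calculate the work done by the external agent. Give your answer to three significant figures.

-1.28×10⁻⁶ J

For quasistatic motion the external work equals the change in potential energy: W_ext = qΔV = q(V_B − V_A).
At A: distances to the source charges are 2.32 m, 2.59 m, 1.55 m; V_A = Σ kqᵢ/rᵢ = 29.5 V.
At B: distances to the source charges are 0.599 m, 0.869 m, 0.168 m; V_B = Σ kqᵢ/rᵢ = 226 V.
ΔV = V_B − V_A = 197 V.
W_ext = qΔV = (-6.52×10⁻⁹ C)(197 V) = -1.28×10⁻⁶ J.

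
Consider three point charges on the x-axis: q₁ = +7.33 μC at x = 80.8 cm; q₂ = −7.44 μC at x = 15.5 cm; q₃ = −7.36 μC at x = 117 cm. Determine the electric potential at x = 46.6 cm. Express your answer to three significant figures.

Electric potential is a scalar, so the contributions from each charge add algebraically: V = Σ kqᵢ/rᵢ.
Distances from the field point to each charge: r₁ = 0.342 m, r₂ = 0.311 m, r₃ = 0.704 m.
V = k[(7.33×10⁻⁶)/(0.342) + (-7.44×10⁻⁶)/(0.311) + (-7.36×10⁻⁶)/(0.704)] = -1.16×10⁵ V.

-1.16×10⁵ V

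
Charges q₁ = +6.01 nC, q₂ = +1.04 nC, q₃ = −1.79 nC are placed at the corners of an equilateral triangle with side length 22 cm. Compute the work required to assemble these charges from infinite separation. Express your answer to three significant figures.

The work to assemble the configuration equals its total potential energy, U = Σ kqᵢqⱼ/rᵢⱼ over all pairs.
All three pair separations equal the side length, 0.220 m.
U = (2.55×10⁻⁷) + (-4.40×10⁻⁷) + (-7.61×10⁻⁸) = -2.60×10⁻⁷ J.

-2.60×10⁻⁷ J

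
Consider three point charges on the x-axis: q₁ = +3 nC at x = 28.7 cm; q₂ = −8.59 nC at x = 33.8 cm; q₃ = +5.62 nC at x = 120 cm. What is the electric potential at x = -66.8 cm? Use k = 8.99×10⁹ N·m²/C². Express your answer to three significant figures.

-21.5 V

Electric potential is a scalar, so the contributions from each charge add algebraically: V = Σ kqᵢ/rᵢ.
Distances from the field point to each charge: r₁ = 0.955 m, r₂ = 1.01 m, r₃ = 1.87 m.
V = k[(3.00×10⁻⁹)/(0.955) + (-8.59×10⁻⁹)/(1.01) + (5.62×10⁻⁹)/(1.87)] = -21.5 V.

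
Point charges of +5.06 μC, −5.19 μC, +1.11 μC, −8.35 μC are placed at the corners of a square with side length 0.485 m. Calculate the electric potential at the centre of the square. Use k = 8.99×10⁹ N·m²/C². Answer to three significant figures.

Electric potential is a scalar, so the contributions from each charge add algebraically: V = Σ kqᵢ/rᵢ.
The distance from each corner to the centre is a√2/2 = 0.343 m.
V = k[(5.06×10⁻⁶)/(0.343) + (-5.19×10⁻⁶)/(0.343) + (1.11×10⁻⁶)/(0.343) + (-8.35×10⁻⁶)/(0.343)] = -1.93×10⁵ V.

-1.93×10⁵ V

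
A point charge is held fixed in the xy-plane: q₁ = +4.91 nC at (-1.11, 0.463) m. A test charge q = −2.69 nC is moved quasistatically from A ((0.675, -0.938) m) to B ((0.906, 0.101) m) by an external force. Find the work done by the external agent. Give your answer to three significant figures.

-5.64×10⁻⁹ J

For quasistatic motion the external work equals the change in potential energy: W_ext = qΔV = q(V_B − V_A).
At A: distance to the source charge is 2.27 m; V_A = kq₁/r = 19.5 V.
At B: distance to the source charge is 2.05 m; V_B = kq₁/r = 21.6 V.
ΔV = V_B − V_A = 2.10 V.
W_ext = qΔV = (-2.69×10⁻⁹ C)(2.10 V) = -5.64×10⁻⁹ J.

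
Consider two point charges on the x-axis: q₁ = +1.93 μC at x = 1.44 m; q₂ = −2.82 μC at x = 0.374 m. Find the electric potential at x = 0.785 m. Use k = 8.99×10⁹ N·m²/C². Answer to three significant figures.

Electric potential is a scalar, so the contributions from each charge add algebraically: V = Σ kqᵢ/rᵢ.
Distances from the field point to each charge: r₁ = 0.655 m, r₂ = 0.411 m.
V = k[(1.93×10⁻⁶)/(0.655) + (-2.82×10⁻⁶)/(0.411)] = -3.52×10⁴ V.

-3.52×10⁴ V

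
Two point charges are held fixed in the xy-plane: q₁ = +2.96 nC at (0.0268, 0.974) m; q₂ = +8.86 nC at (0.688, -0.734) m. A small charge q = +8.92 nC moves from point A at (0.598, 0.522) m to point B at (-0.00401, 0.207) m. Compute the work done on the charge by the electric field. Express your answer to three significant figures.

The work done by the electric force is W_field = −ΔU = −q(V_B − V_A) = q(V_A − V_B).
At A: distances to the source charges are 0.728 m, 1.26 m; V_A = Σ kqᵢ/rᵢ = 99.8 V.
At B: distances to the source charges are 0.768 m, 1.17 m; V_B = Σ kqᵢ/rᵢ = 103 V.
ΔV = V_B − V_A = 3.07 V.
W_field = −qΔV = −(8.92×10⁻⁹ C)(3.07 V) = -2.74×10⁻⁸ J.

-2.74×10⁻⁸ J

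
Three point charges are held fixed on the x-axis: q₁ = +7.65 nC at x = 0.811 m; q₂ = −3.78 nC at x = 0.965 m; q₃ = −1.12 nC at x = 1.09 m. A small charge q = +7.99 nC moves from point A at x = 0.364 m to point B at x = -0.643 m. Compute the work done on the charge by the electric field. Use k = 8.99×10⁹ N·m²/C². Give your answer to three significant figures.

5.04×10⁻⁷ J

The work done by the electric force is W_field = −ΔU = −q(V_B − V_A) = q(V_A − V_B).
At A: distances to the source charges are 0.447 m, 0.601 m, 0.726 m; V_A = Σ kqᵢ/rᵢ = 83.4 V.
At B: distances to the source charges are 1.45 m, 1.61 m, 1.73 m; V_B = Σ kqᵢ/rᵢ = 20.4 V.
ΔV = V_B − V_A = -63.1 V.
W_field = −qΔV = −(7.99×10⁻⁹ C)(-63.1 V) = 5.04×10⁻⁷ J.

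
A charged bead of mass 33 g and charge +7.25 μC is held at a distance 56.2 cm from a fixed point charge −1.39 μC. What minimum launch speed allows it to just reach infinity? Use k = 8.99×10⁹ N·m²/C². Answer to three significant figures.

3.13 m/s

To just escape, total mechanical energy must reach zero at infinity: ½mv²_min + U = 0, so ½mv²_min = −U = |kQq|/r.
|U| = |kQq|/r = (8.99×10⁹ N·m²/C²)(1.39×10⁻⁶)(7.25×10⁻⁶)/(0.562) = 0.161 J.
v_min = √(2|U|/m) = √(2·0.161/0.0330) = 3.13 m/s.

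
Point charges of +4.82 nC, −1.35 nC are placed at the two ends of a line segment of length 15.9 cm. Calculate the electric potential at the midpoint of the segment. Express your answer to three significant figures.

392 V

Electric potential is a scalar, so the contributions from each charge add algebraically: V = Σ kqᵢ/rᵢ.
Each charge is 0.0795 m from the midpoint.
V = k[(4.82×10⁻⁹)/(0.0795) + (-1.35×10⁻⁹)/(0.0795)] = 392 V.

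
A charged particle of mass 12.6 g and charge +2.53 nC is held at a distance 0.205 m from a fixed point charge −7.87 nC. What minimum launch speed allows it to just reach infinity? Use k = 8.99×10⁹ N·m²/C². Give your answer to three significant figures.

0.0118 m/s

To just escape, total mechanical energy must reach zero at infinity: ½mv²_min + U = 0, so ½mv²_min = −U = |kQq|/r.
|U| = |kQq|/r = (8.99×10⁹ N·m²/C²)(7.87×10⁻⁹)(2.53×10⁻⁹)/(0.205) = 8.73×10⁻⁷ J.
v_min = √(2|U|/m) = √(2·8.73×10⁻⁷/0.0126) = 0.0118 m/s.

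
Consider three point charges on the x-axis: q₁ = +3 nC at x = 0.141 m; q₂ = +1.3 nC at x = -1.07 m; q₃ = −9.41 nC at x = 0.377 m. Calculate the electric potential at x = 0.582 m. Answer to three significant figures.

-344 V

Electric potential is a scalar, so the contributions from each charge add algebraically: V = Σ kqᵢ/rᵢ.
Distances from the field point to each charge: r₁ = 0.441 m, r₂ = 1.65 m, r₃ = 0.205 m.
V = k[(3.00×10⁻⁹)/(0.441) + (1.30×10⁻⁹)/(1.65) + (-9.41×10⁻⁹)/(0.205)] = -344 V.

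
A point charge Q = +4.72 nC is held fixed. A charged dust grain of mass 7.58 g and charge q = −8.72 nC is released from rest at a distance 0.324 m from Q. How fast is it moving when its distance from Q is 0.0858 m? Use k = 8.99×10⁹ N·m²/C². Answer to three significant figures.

0.0289 m/s

Only the electrostatic force acts, so mechanical energy is conserved: ½mv² = U₁ − U₂ = kQq(1/r₁ − 1/r₂).
U₁ − U₂ = (8.99×10⁹ N·m²/C²)(4.72×10⁻⁹ C)(-8.72×10⁻⁹ C)(1/0.324 − 1/0.0858) = 3.17×10⁻⁶ J.
v = √(2·3.17×10⁻⁶/7.58×10⁻³) = 0.0289 m/s.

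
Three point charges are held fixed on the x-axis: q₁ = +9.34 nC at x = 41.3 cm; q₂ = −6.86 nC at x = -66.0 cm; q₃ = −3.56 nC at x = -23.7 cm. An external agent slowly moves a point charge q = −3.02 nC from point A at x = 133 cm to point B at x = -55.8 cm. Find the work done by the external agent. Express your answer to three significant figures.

1.99×10⁻⁶ J

For quasistatic motion the external work equals the change in potential energy: W_ext = qΔV = q(V_B − V_A).
At A: distances to the source charges are 0.917 m, 1.99 m, 1.57 m; V_A = Σ kqᵢ/rᵢ = 40.2 V.
At B: distances to the source charges are 0.971 m, 0.102 m, 0.321 m; V_B = Σ kqᵢ/rᵢ = -618 V.
ΔV = V_B − V_A = -658 V.
W_ext = qΔV = (-3.02×10⁻⁹ C)(-658 V) = 1.99×10⁻⁶ J.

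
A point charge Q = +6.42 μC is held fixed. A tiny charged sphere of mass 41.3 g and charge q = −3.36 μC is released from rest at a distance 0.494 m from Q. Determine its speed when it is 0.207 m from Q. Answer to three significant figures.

Only the electrostatic force acts, so mechanical energy is conserved: ½mv² = U₁ − U₂ = kQq(1/r₁ − 1/r₂).
U₁ − U₂ = (8.99×10⁹ N·m²/C²)(6.42×10⁻⁶ C)(-3.36×10⁻⁶ C)(1/0.494 − 1/0.207) = 0.544 J.
v = √(2·0.544/0.0413) = 5.13 m/s.

5.13 m/s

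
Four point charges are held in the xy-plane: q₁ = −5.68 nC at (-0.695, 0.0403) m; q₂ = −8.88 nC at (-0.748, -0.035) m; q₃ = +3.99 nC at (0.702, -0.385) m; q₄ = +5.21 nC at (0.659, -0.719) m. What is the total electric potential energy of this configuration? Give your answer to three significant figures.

4.69×10⁻⁶ J

The work to assemble the configuration equals its total potential energy, U = Σ kqᵢqⱼ/rᵢⱼ over all pairs.
Pair separations: r₁₂ = 0.0921 m, r₁₃ = 1.46 m, r₁₄ = 1.55 m, r₂₃ = 1.49 m, r₂₄ = 1.56 m, r₃₄ = 0.337 m.
Summing all 6 pair terms gives U = 4.69×10⁻⁶ J.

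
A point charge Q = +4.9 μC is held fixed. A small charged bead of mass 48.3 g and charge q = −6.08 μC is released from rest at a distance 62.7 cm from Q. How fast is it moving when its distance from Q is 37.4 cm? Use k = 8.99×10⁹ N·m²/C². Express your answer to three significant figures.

Only the electrostatic force acts, so mechanical energy is conserved: ½mv² = U₁ − U₂ = kQq(1/r₁ − 1/r₂).
U₁ − U₂ = (8.99×10⁹ N·m²/C²)(4.90×10⁻⁶ C)(-6.08×10⁻⁶ C)(1/0.627 − 1/0.374) = 0.289 J.
v = √(2·0.289/0.0483) = 3.46 m/s.

3.46 m/s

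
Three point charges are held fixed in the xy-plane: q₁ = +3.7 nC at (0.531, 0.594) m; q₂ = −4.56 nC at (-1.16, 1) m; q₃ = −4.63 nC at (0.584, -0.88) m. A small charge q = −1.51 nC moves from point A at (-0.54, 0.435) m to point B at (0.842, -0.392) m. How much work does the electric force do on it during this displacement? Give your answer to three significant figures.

-2.69×10⁻⁸ J

The work done by the electric force is W_field = −ΔU = −q(V_B − V_A) = q(V_A − V_B).
At A: distances to the source charges are 1.08 m, 0.839 m, 1.73 m; V_A = Σ kqᵢ/rᵢ = -42.2 V.
At B: distances to the source charges are 1.03 m, 2.44 m, 0.552 m; V_B = Σ kqᵢ/rᵢ = -60.0 V.
ΔV = V_B − V_A = -17.8 V.
W_field = −qΔV = −(-1.51×10⁻⁹ C)(-17.8 V) = -2.69×10⁻⁸ J.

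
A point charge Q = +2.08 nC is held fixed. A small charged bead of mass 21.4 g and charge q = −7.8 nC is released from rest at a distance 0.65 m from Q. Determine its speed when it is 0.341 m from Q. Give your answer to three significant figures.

4.36×10⁻³ m/s

Only the electrostatic force acts, so mechanical energy is conserved: ½mv² = U₁ − U₂ = kQq(1/r₁ − 1/r₂).
U₁ − U₂ = (8.99×10⁹ N·m²/C²)(2.08×10⁻⁹ C)(-7.80×10⁻⁹ C)(1/0.650 − 1/0.341) = 2.03×10⁻⁷ J.
v = √(2·2.03×10⁻⁷/0.0214) = 4.36×10⁻³ m/s.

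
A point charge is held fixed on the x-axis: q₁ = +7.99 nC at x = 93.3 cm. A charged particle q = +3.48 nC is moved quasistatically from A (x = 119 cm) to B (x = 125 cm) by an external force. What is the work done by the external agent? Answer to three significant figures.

For quasistatic motion the external work equals the change in potential energy: W_ext = qΔV = q(V_B − V_A).
At A: distance to the source charge is 0.257 m; V_A = kq₁/r = 279 V.
At B: distance to the source charge is 0.317 m; V_B = kq₁/r = 227 V.
ΔV = V_B − V_A = -52.9 V.
W_ext = qΔV = (3.48×10⁻⁹ C)(-52.9 V) = -1.84×10⁻⁷ J.

-1.84×10⁻⁷ J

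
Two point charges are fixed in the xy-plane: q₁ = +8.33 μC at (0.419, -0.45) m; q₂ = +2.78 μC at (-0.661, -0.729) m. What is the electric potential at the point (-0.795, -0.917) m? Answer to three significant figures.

1.66×10⁵ V

Electric potential is a scalar, so the contributions from each charge add algebraically: V = Σ kqᵢ/rᵢ.
Distances from the field point to each charge: r₁ = 1.30 m, r₂ = 0.231 m.
V = k[(8.33×10⁻⁶)/(1.30) + (2.78×10⁻⁶)/(0.231)] = 1.66×10⁵ V.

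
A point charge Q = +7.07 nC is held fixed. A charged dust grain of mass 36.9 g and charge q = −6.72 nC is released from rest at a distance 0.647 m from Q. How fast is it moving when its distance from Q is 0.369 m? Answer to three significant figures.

Only the electrostatic force acts, so mechanical energy is conserved: ½mv² = U₁ − U₂ = kQq(1/r₁ − 1/r₂).
U₁ − U₂ = (8.99×10⁹ N·m²/C²)(7.07×10⁻⁹ C)(-6.72×10⁻⁹ C)(1/0.647 − 1/0.369) = 4.97×10⁻⁷ J.
v = √(2·4.97×10⁻⁷/0.0369) = 5.19×10⁻³ m/s.

5.19×10⁻³ m/s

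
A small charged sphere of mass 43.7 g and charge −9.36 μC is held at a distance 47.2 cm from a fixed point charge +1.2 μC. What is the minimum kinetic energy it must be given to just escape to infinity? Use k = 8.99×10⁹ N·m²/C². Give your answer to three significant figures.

To just escape, total mechanical energy must reach zero at infinity: ½mv²_min + U = 0, so ½mv²_min = −U = |kQq|/r.
|U| = |kQq|/r = (8.99×10⁹ N·m²/C²)(1.20×10⁻⁶)(9.36×10⁻⁶)/(0.472) = 0.214 J.

0.214 J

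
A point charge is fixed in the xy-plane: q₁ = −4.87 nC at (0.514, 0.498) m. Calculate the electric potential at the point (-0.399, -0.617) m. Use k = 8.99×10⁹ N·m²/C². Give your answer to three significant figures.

-30.4 V

The total potential is the scalar sum of each charge's contribution, V = Σ kqᵢ/rᵢ.
Distances from the field point to each charge: r₁ = 1.44 m.
V = k[(-4.87×10⁻⁹)/(1.44)] = -30.4 V.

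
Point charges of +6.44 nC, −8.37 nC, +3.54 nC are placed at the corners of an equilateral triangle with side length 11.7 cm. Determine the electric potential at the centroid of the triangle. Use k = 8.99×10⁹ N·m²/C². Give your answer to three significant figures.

The total potential is the scalar sum of each charge's contribution, V = Σ kqᵢ/rᵢ.
The distance from each vertex to the centroid is a/√3 = 0.0675 m.
V = k[(6.44×10⁻⁹)/(0.0675) + (-8.37×10⁻⁹)/(0.0675) + (3.54×10⁻⁹)/(0.0675)] = 214 V.

214 V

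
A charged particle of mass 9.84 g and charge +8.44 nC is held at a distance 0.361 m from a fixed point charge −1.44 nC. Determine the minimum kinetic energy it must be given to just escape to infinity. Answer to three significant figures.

To just escape, total mechanical energy must reach zero at infinity: ½mv²_min + U = 0, so ½mv²_min = −U = |kQq|/r.
|U| = |kQq|/r = (8.99×10⁹ N·m²/C²)(1.44×10⁻⁹)(8.44×10⁻⁹)/(0.361) = 3.03×10⁻⁷ J.

3.03×10⁻⁷ J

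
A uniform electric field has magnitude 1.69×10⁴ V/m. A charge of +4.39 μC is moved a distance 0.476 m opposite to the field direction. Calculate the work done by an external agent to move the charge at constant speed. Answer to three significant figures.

The potential change for a displacement 0.476 m opposite to the field direction is ΔV = +Ed = 8040 V.
W_ext = qΔV = 0.0353 J.

0.0353 J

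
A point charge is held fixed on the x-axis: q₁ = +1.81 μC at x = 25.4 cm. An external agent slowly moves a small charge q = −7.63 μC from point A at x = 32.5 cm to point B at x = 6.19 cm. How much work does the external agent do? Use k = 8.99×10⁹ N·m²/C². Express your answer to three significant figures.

1.10 J

For quasistatic motion the external work equals the change in potential energy: W_ext = qΔV = q(V_B − V_A).
At A: distance to the source charge is 0.0710 m; V_A = kq₁/r = 2.29×10⁵ V.
At B: distance to the source charge is 0.192 m; V_B = kq₁/r = 8.47×10⁴ V.
ΔV = V_B − V_A = -1.44×10⁵ V.
W_ext = qΔV = (-7.63×10⁻⁶ C)(-1.44×10⁵ V) = 1.10 J.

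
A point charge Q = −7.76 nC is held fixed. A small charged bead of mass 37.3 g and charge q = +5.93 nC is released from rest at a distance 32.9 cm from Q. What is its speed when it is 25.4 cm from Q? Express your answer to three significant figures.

4.46×10⁻³ m/s

Only the electrostatic force acts, so mechanical energy is conserved: ½mv² = U₁ − U₂ = kQq(1/r₁ − 1/r₂).
U₁ − U₂ = (8.99×10⁹ N·m²/C²)(-7.76×10⁻⁹ C)(5.93×10⁻⁹ C)(1/0.329 − 1/0.254) = 3.71×10⁻⁷ J.
v = √(2·3.71×10⁻⁷/0.0373) = 4.46×10⁻³ m/s.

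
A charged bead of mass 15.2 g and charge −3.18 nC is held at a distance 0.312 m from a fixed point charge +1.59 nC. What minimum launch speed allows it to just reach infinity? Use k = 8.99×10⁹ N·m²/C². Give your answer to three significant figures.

4.38×10⁻³ m/s

To just escape, total mechanical energy must reach zero at infinity: ½mv²_min + U = 0, so ½mv²_min = −U = |kQq|/r.
|U| = |kQq|/r = (8.99×10⁹ N·m²/C²)(1.59×10⁻⁹)(3.18×10⁻⁹)/(0.312) = 1.46×10⁻⁷ J.
v_min = √(2|U|/m) = √(2·1.46×10⁻⁷/0.0152) = 4.38×10⁻³ m/s.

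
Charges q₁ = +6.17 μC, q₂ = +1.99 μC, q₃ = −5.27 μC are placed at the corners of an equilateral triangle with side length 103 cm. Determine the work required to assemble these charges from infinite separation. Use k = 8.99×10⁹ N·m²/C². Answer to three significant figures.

-0.268 J

The assembly work is the sum of pairwise potential energies, U = Σ_{i<j} kqᵢqⱼ/rᵢⱼ.
All three pair separations equal the side length, 1.03 m.
U = (0.107) + (-0.284) + (-0.0915) = -0.268 J.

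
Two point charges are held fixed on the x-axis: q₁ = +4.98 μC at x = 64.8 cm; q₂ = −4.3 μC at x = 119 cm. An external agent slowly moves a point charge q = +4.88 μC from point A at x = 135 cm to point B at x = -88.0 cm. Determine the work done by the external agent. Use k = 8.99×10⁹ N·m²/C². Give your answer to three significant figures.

For quasistatic motion the external work equals the change in potential energy: W_ext = qΔV = q(V_B − V_A).
At A: distances to the source charges are 0.702 m, 0.160 m; V_A = Σ kqᵢ/rᵢ = -1.78×10⁵ V.
At B: distances to the source charges are 1.53 m, 2.07 m; V_B = Σ kqᵢ/rᵢ = 1.06×10⁴ V.
ΔV = V_B − V_A = 1.88×10⁵ V.
W_ext = qΔV = (4.88×10⁻⁶ C)(1.88×10⁵ V) = 0.920 J.

0.920 J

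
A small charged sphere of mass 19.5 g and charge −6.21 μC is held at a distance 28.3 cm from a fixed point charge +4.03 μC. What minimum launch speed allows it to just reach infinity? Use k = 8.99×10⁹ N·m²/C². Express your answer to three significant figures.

To just escape, total mechanical energy must reach zero at infinity: ½mv²_min + U = 0, so ½mv²_min = −U = |kQq|/r.
|U| = |kQq|/r = (8.99×10⁹ N·m²/C²)(4.03×10⁻⁶)(6.21×10⁻⁶)/(0.283) = 0.795 J.
v_min = √(2|U|/m) = √(2·0.795/0.0195) = 9.03 m/s.

9.03 m/s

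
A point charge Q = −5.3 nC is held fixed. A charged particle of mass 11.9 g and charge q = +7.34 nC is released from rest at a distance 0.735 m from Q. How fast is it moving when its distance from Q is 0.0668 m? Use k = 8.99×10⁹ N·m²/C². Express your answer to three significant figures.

0.0283 m/s

Only the electrostatic force acts, so mechanical energy is conserved: ½mv² = U₁ − U₂ = kQq(1/r₁ − 1/r₂).
U₁ − U₂ = (8.99×10⁹ N·m²/C²)(-5.30×10⁻⁹ C)(7.34×10⁻⁹ C)(1/0.735 − 1/0.0668) = 4.76×10⁻⁶ J.
v = √(2·4.76×10⁻⁶/0.0119) = 0.0283 m/s.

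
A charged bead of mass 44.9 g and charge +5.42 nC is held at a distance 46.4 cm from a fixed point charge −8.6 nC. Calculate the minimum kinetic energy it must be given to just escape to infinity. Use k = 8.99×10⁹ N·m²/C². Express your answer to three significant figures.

9.03×10⁻⁷ J

To just escape, total mechanical energy must reach zero at infinity: ½mv²_min + U = 0, so ½mv²_min = −U = |kQq|/r.
|U| = |kQq|/r = (8.99×10⁹ N·m²/C²)(8.60×10⁻⁹)(5.42×10⁻⁹)/(0.464) = 9.03×10⁻⁷ J.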